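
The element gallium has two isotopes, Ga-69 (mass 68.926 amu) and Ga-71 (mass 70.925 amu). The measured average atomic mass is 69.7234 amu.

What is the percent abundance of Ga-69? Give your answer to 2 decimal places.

60.11%

Let x be the fractional abundance of Ga-69; then Ga-71 has abundance 1 − x.
68.926·x + 70.925·(1 − x) = 69.7234
(68.926 − 70.925)·x = 69.7234 − 70.925
x = -1.2016 / -1.999 = 0.60110 → 60.11% Ga-69, 39.89% Ga-71.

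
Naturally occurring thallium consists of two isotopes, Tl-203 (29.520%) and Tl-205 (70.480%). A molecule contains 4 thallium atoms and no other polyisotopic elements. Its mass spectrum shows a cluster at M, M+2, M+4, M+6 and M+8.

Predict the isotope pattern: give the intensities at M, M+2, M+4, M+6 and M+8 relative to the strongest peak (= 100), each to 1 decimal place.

1.8 : 17.5 : 62.8 : 100.0 : 59.7

The 4 Tl atoms are independent, so intensities follow the terms of (0.29520 + 0.70480)^4.
P(M) = 0.29520^4 = 0.007594
P(M+2) = 4 × 0.29520^3 × 0.70480^1 = 0.072523
P(M+4) = 6 × 0.29520^2 × 0.70480^2 = 0.259726
P(M+6) = 4 × 0.29520^1 × 0.70480^3 = 0.413403
P(M+8) = 0.70480^4 = 0.246754
The M+6 peak is largest (0.413403); scaling to 100 gives 1.8 : 17.5 : 62.8 : 100.0 : 59.7.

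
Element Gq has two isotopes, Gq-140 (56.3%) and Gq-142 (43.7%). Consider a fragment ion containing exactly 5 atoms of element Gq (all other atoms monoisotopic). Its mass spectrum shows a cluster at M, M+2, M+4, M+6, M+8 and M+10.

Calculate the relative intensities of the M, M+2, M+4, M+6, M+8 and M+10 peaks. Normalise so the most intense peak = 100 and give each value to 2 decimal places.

Each Gq atom is independently Gq-140 (p = 0.563) or Gq-142 (q = 0.437); the cluster is the binomial expansion (p + q)^5.
P(M) = 0.563^5 = 0.056564
P(M+2) = 5 × 0.563^4 × 0.437^1 = 0.219526
P(M+4) = 10 × 0.563^3 × 0.437^2 = 0.340791
P(M+6) = 10 × 0.563^2 × 0.437^3 = 0.264522
P(M+8) = 5 × 0.563^1 × 0.437^4 = 0.102661
P(M+10) = 0.437^5 = 0.015937
The M+4 peak is largest (0.340791); scaling to 100 gives 16.60 : 64.42 : 100.00 : 77.62 : 30.12 : 4.68.

16.60 : 64.42 : 100.00 : 77.62 : 30.12 : 4.68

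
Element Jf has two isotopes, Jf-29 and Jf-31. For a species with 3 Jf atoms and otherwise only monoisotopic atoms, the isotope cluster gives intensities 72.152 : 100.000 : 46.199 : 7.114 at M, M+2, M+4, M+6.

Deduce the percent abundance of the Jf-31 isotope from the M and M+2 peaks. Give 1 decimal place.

If p is the fraction of Jf that is Jf-29, then I(M+2)/I(M) = [C(3,1)·p^2·(1−p)] / p^3 = 3·(1−p)/p = 100.000/72.152 = 1.3860
(1−p)/p = 1.3860/3 = 0.4620  ⇒  p = 1/(1 + 0.4620) = 0.6840
Jf-29: 68.4%, Jf-31: 31.6%.

31.6%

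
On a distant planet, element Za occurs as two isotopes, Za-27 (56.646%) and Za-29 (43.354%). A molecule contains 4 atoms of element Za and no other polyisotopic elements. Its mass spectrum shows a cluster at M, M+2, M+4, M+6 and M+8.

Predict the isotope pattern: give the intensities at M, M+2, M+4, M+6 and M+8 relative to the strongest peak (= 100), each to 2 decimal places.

Each Za atom is independently Za-27 (p = 0.56646) or Za-29 (q = 0.43354); the cluster is the binomial expansion (p + q)^4.
P(M) = 0.56646^4 = 0.102962
P(M+2) = 4 × 0.56646^3 × 0.43354^1 = 0.315208
P(M+4) = 6 × 0.56646^2 × 0.43354^2 = 0.361866
P(M+6) = 4 × 0.56646^1 × 0.43354^3 = 0.184636
P(M+8) = 0.43354^4 = 0.035328
The M+4 peak is largest (0.361866); scaling to 100 gives 28.45 : 87.11 : 100.00 : 51.02 : 9.76.

28.45 : 87.11 : 100.00 : 51.02 : 9.76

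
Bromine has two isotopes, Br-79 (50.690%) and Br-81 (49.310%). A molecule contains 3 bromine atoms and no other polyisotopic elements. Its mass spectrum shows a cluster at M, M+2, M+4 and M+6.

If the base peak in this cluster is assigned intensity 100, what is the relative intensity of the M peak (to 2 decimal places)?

34.27

(0.50690 + 0.49310)^3 gives M 0.1302, M+2 0.3801, M+4 0.3698, M+6 0.1199; the largest is M+2.
P(M+2) = C(3,1) × 0.50690^2 × 0.49310^1 = 3 × 0.25694761 × 0.4931 = 0.380103 (base)
P(M) = C(3,0) × 0.50690^3 × 0.49310^0 = 1 × 0.13024674 × 1.0000 = 0.130247
Relative intensity = 0.130247 / 0.380103 × 100 = 34.27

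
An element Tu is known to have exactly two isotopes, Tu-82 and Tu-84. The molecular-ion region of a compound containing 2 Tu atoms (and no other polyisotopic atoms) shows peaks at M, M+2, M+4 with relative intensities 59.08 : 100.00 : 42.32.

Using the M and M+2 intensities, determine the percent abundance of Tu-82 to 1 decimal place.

Write p for the Tu-82 fraction. I(M+2)/I(M) = [C(2,1)·p^1·(1−p)] / p^2 = 2·(1−p)/p = 100.00/59.08 = 1.6926
(1−p)/p = 1.6926/2 = 0.8463  ⇒  p = 1/(1 + 0.8463) = 0.5416
Tu-82: 54.2%, Tu-84: 45.8%.

54.2%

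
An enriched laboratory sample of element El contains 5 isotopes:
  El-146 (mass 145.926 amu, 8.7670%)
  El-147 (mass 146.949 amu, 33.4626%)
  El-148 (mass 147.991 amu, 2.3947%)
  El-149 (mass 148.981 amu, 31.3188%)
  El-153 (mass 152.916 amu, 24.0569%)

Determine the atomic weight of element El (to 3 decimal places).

Ar = Σ fᵢ·mᵢ = 0.087670 × 145.926 + 0.334626 × 146.949 + 0.023947 × 147.991 + 0.313188 × 148.981 + 0.240569 × 152.916
= 12.7933 + 49.1730 + 3.5439 + 46.6591 + 36.7868 = 148.9561 amu

148.956 amu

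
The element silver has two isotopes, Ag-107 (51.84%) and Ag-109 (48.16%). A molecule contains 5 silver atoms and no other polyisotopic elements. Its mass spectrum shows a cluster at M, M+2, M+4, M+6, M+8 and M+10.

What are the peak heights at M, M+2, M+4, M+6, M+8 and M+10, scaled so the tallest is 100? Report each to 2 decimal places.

Expanding (0.5184 + 0.4816)^5:
P(M) = 0.5184^5 = 0.037439
P(M+2) = 5 × 0.5184^4 × 0.4816^1 = 0.173907
P(M+4) = 10 × 0.5184^3 × 0.4816^2 = 0.323123
P(M+6) = 10 × 0.5184^2 × 0.4816^3 = 0.300185
P(M+8) = 5 × 0.5184^1 × 0.4816^4 = 0.139438
P(M+10) = 0.4816^5 = 0.025908
The M+4 peak is largest (0.323123); scaling to 100 gives 11.59 : 53.82 : 100.00 : 92.90 : 43.15 : 8.02.

11.59 : 53.82 : 100.00 : 92.90 : 43.15 : 8.02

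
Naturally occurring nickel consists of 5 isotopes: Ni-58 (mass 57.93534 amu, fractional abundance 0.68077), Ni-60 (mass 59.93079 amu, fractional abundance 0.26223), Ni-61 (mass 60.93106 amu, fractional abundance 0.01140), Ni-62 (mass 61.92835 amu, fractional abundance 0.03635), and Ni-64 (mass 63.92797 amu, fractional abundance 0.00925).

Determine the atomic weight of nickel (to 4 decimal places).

58.6933 amu

Average mass = Σ (abundance × isotope mass) = 0.68077 × 57.93534 + 0.26223 × 59.93079 + 0.01140 × 60.93106 + 0.03635 × 61.92835 + 0.00925 × 63.92797
= 39.440641 + 15.715651 + 0.694614 + 2.251096 + 0.591334 = 58.693336 amu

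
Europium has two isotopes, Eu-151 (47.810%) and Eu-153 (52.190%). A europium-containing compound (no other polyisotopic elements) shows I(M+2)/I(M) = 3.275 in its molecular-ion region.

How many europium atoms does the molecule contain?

3

With n Eu atoms, P(M+2)/P(M) = C(n,1)·p^(n−1)q / p^n = n·q/p = n · 0.52190/0.47810.
n = 3.275 × 0.47810/0.52190 = 3.00 ≈ 3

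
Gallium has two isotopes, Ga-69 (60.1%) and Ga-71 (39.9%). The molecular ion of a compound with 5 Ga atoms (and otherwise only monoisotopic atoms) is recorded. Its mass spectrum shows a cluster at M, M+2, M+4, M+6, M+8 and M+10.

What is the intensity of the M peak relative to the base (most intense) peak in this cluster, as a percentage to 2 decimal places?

22.69%

Term probabilities: M 0.0784, M+2 0.2603, M+4 0.3456, M+6 0.2294, M+8 0.0762, M+10 0.0101. Base peak = M+4.
P(M+4) = C(5,2) × 0.601^3 × 0.399^2 = 10 × 0.2170818 × 0.159201 = 0.345596 (base)
P(M) = C(5,0) × 0.601^5 × 0.399^0 = 1 × 0.07841016 × 1.0000 = 0.078410
Relative intensity = 0.078410 / 0.345596 × 100 = 22.69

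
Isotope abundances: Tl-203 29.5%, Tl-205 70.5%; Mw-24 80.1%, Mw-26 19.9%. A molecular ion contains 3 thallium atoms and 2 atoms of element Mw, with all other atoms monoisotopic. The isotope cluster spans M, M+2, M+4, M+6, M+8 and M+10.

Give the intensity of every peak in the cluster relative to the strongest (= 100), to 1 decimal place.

Thallium pattern (n=3): 0.02567237 : 0.18405787 : 0.43986713 : 0.35040263
Element Mw pattern (n=2): 0.641601 : 0.318798 : 0.039601
Convolve the two distributions (both contribute in 2-u steps):
  M: 0.02567237×0.641601 = 0.016471
  M+2: 0.02567237×0.318798 + 0.18405787×0.641601 = 0.126276
  M+4: 0.02567237×0.039601 + 0.18405787×0.318798 + 0.43986713×0.641601 = 0.341913
  M+6: 0.18405787×0.039601 + 0.43986713×0.318798 + 0.35040263×0.641601 = 0.372336
  M+8: 0.43986713×0.039601 + 0.35040263×0.318798 = 0.129127
  M+10: 0.35040263×0.039601 = 0.013876
Scale to base peak (0.372336) = 100: 4.4 : 33.9 : 91.8 : 100.0 : 34.7 : 3.7

4.4 : 33.9 : 91.8 : 100.0 : 34.7 : 3.7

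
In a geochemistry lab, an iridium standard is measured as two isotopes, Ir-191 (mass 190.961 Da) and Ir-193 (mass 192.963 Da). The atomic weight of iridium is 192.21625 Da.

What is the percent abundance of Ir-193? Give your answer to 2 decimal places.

With x = fraction of Ir-191 (so Ir-193 is 1 − x):
190.961·x + 192.963·(1 − x) = 192.21625
(190.961 − 192.963)·x = 192.21625 − 192.963
x = -0.74675 / -2.002 = 0.37300 → 37.30% Ir-191, 62.70% Ir-193.

62.70%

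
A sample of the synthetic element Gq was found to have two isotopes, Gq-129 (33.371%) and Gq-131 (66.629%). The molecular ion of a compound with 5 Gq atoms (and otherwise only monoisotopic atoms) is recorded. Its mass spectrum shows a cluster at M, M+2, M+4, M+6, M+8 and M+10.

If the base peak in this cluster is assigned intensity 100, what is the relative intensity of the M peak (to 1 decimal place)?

1.3

(0.33371 + 0.66629)^5 gives M 0.0041, M+2 0.0413, M+4 0.1650, M+6 0.3294, M+8 0.3288, M+10 0.1313; the largest is M+6.
P(M+6) = C(5,3) × 0.33371^2 × 0.66629^3 = 10 × 0.11136236 × 0.29579436 = 0.329404 (base)
P(M) = C(5,0) × 0.33371^5 × 0.66629^0 = 1 × 0.00413853 × 1.0000 = 0.004139
Relative intensity = 0.004139 / 0.329404 × 100 = 1.3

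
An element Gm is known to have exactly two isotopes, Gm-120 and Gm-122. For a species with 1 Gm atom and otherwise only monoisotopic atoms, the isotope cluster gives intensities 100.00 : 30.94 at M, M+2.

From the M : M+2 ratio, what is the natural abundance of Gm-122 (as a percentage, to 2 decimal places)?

If p is the fraction of Gm that is Gm-120, then I(M+2)/I(M) = [C(1,1)·p^0·(1−p)] / p^1 = 1·(1−p)/p = 30.94/100.00 = 0.3094
(1−p)/p = 0.3094/1 = 0.3094  ⇒  p = 1/(1 + 0.3094) = 0.7637
Gm-120: 76.37%, Gm-122: 23.63%.

23.63%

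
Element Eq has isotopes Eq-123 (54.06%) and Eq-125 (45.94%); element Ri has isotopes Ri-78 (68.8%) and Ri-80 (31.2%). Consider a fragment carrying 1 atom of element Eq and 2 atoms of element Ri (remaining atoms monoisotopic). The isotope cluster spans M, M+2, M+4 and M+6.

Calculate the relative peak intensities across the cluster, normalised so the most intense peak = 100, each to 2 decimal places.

Element Eq pattern (n=1): 0.5406 : 0.4594
Element Ri pattern (n=2): 0.473344 : 0.429312 : 0.097344
Convolve the two distributions (both contribute in 2-u steps):
  M: 0.5406×0.473344 = 0.255890
  M+2: 0.5406×0.429312 + 0.4594×0.473344 = 0.449540
  M+4: 0.5406×0.097344 + 0.4594×0.429312 = 0.249850
  M+6: 0.4594×0.097344 = 0.044720
Scale to base peak (0.449540) = 100: 56.92 : 100.00 : 55.58 : 9.95

56.92 : 100.00 : 55.58 : 9.95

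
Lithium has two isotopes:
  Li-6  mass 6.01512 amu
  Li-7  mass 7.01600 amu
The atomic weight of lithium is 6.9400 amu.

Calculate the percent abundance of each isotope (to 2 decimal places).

Li-6: 7.59%, Li-7: 92.41%

Writing the weighted mean with unknown fraction x of Li-6:
6.01512·x + 7.01600·(1 − x) = 6.9400
(6.01512 − 7.01600)·x = 6.9400 − 7.01600
x = -0.07600 / -1.00088 = 0.07593 → 7.59% Li-6, 92.41% Li-7.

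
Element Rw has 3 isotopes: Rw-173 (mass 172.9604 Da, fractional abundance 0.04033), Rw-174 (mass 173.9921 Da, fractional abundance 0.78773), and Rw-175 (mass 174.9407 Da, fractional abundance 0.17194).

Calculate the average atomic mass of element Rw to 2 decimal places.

174.11 Da

Average mass = Σ (abundance × isotope mass) = 0.04033 × 172.9604 + 0.78773 × 173.9921 + 0.17194 × 174.9407
= 6.97549 + 137.05880 + 30.07930 = 174.11359 Da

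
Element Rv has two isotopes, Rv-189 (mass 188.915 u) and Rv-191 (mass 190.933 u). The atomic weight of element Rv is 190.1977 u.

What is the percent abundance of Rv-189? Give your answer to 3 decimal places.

Let x be the fractional abundance of Rv-189; then Rv-191 has abundance 1 − x.
188.915·x + 190.933·(1 − x) = 190.1977
(188.915 − 190.933)·x = 190.1977 − 190.933
x = -0.7353 / -2.018 = 0.36437 → 36.437% Rv-189, 63.563% Rv-191.

36.437%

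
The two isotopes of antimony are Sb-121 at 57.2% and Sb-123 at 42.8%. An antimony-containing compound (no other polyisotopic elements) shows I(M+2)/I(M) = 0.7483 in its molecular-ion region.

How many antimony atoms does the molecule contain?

1

The M+2/M ratio from n Sb atoms is n · q/p = n · 0.428/0.572.
n = 0.7483 × 0.572/0.428 = 1.00 ≈ 1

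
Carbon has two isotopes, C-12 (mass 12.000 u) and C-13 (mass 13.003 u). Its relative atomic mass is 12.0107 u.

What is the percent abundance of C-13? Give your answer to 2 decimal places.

1.07%

With x = fraction of C-12 (so C-13 is 1 − x):
12.000·x + 13.003·(1 − x) = 12.0107
(12.000 − 13.003)·x = 12.0107 − 13.003
x = -0.9923 / -1.003 = 0.98933 → 98.93% C-12, 1.07% C-13.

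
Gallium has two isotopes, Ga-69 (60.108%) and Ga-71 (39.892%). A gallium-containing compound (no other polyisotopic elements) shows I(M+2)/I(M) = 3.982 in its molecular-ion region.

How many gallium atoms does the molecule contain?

With n Ga atoms, P(M+2)/P(M) = C(n,1)·p^(n−1)q / p^n = n·q/p = n · 0.39892/0.60108.
n = 3.982 × 0.60108/0.39892 = 6.00 ≈ 6

6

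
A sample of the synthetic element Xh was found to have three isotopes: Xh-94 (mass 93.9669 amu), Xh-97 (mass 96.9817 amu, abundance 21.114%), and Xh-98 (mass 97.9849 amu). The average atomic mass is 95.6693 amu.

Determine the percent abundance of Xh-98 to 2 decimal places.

26.53%

The remaining 78.886% is split between Xh-94 (fraction x) and Xh-98 (fraction 0.78886 − x).
Substituting: 93.9669x + 97.9849(0.78886 − x) = 75.192583862
(93.9669 − 97.9849)x = -2.103784352  ⇒  x = 0.52359, y = 0.26527
Xh-94: 52.36%, Xh-98: 26.53%.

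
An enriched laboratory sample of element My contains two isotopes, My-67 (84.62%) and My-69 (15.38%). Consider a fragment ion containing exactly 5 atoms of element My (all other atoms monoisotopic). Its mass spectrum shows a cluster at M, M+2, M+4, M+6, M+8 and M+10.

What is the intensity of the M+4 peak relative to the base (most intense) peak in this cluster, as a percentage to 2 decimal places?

33.03%

Term probabilities: M 0.4339, M+2 0.3943, M+4 0.1433, M+6 0.0261, M+8 0.0024, M+10 0.0001. Base peak = M.
P(M) = C(5,0) × 0.8462^5 × 0.1538^0 = 1 × 0.43387548 × 1.0000 = 0.433875 (base)
P(M+4) = C(5,2) × 0.8462^3 × 0.1538^2 = 10 × 0.60592527 × 0.02365444 = 0.143328
Relative intensity = 0.143328 / 0.433875 × 100 = 33.03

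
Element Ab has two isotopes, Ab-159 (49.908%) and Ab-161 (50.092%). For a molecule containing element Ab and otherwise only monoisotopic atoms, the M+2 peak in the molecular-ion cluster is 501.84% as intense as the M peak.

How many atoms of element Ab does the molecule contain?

5

With n Ab atoms, P(M+2)/P(M) = C(n,1)·p^(n−1)q / p^n = n·q/p = n · 0.50092/0.49908.
n = 5.0184 × 0.49908/0.50092 = 5.00 ≈ 5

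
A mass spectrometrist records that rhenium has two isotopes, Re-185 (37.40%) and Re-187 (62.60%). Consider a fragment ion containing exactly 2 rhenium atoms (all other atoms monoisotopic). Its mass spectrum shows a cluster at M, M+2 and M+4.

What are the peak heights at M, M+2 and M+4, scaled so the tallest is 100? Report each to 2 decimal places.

Each Re atom is independently Re-185 (p = 0.3740) or Re-187 (q = 0.6260); the cluster is the binomial expansion (p + q)^2.
P(M) = 0.3740^2 = 0.139876
P(M+2) = 2 × 0.3740^1 × 0.6260^1 = 0.468248
P(M+4) = 0.6260^2 = 0.391876
The M+2 peak is largest (0.468248); scaling to 100 gives 29.87 : 100.00 : 83.69.

29.87 : 100.00 : 83.69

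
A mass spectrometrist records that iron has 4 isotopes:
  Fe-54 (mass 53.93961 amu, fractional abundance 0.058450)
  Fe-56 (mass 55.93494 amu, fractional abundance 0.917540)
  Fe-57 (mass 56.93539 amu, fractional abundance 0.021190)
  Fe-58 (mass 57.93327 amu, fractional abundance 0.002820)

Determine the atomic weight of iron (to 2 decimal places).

Average mass = Σ (abundance × isotope mass) = 0.058450 × 53.93961 + 0.917540 × 55.93494 + 0.021190 × 56.93539 + 0.002820 × 57.93327
= 3.152770 + 51.322545 + 1.206461 + 0.163372 = 55.845148 amu

55.85 amu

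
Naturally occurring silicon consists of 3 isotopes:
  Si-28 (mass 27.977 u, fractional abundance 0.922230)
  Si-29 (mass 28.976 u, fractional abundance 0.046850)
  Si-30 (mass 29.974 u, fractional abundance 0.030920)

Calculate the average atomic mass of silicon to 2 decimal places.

28.09 u

The abundance-weighted mean is 0.922230 × 27.977 + 0.046850 × 28.976 + 0.030920 × 29.974
= 25.8012 + 1.3575 + 0.9268 = 28.0855 u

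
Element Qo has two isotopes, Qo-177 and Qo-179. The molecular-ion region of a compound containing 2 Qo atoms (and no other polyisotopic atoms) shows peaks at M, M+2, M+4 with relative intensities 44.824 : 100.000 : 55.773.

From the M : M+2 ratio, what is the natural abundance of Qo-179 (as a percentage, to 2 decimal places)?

52.73%

Write p for the Qo-177 fraction. I(M+2)/I(M) = [C(2,1)·p^1·(1−p)] / p^2 = 2·(1−p)/p = 100.000/44.824 = 2.2309
(1−p)/p = 2.2309/2 = 1.1155  ⇒  p = 1/(1 + 1.1155) = 0.4727
Qo-177: 47.27%, Qo-179: 52.73%.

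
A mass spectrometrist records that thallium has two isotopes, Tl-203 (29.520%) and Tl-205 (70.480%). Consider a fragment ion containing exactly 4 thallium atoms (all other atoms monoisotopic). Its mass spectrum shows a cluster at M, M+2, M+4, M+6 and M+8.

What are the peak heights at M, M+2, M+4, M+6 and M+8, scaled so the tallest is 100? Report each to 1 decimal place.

Expanding (0.29520 + 0.70480)^4:
P(M) = 0.29520^4 = 0.007594
P(M+2) = 4 × 0.29520^3 × 0.70480^1 = 0.072523
P(M+4) = 6 × 0.29520^2 × 0.70480^2 = 0.259726
P(M+6) = 4 × 0.29520^1 × 0.70480^3 = 0.413403
P(M+8) = 0.70480^4 = 0.246754
The M+6 peak is largest (0.413403); scaling to 100 gives 1.8 : 17.5 : 62.8 : 100.0 : 59.7.

1.8 : 17.5 : 62.8 : 100.0 : 59.7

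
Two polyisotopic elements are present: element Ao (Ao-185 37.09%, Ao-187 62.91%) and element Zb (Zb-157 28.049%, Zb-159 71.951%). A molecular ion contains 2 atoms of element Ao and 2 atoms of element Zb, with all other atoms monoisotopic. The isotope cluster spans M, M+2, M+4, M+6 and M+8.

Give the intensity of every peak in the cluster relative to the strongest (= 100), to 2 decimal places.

Element Ao pattern (n=2): 0.13756681 : 0.46666638 : 0.39576681
Element Zb pattern (n=2): 0.07867464 : 0.40363072 : 0.51769464
Convolve the two distributions (both contribute in 2-u steps):
  M: 0.13756681×0.07867464 = 0.010823
  M+2: 0.13756681×0.40363072 + 0.46666638×0.07867464 = 0.092241
  M+4: 0.13756681×0.51769464 + 0.46666638×0.40363072 + 0.39576681×0.07867464 = 0.290715
  M+6: 0.46666638×0.51769464 + 0.39576681×0.40363072 = 0.401334
  M+8: 0.39576681×0.51769464 = 0.204886
Scale to base peak (0.401334) = 100: 2.70 : 22.98 : 72.44 : 100.00 : 51.05

2.70 : 22.98 : 72.44 : 100.00 : 51.05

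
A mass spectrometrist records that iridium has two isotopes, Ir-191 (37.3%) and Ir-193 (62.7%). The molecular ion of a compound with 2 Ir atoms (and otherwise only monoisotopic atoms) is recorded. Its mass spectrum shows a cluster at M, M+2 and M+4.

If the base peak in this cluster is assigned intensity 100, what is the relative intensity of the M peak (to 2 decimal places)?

29.74

(0.373 + 0.627)^2 gives M 0.1391, M+2 0.4677, M+4 0.3931; the largest is M+2.
P(M+2) = C(2,1) × 0.373^1 × 0.627^1 = 2 × 0.3730 × 0.6270 = 0.467742 (base)
P(M) = C(2,0) × 0.373^2 × 0.627^0 = 1 × 0.139129 × 1.0000 = 0.139129
Relative intensity = 0.139129 / 0.467742 × 100 = 29.74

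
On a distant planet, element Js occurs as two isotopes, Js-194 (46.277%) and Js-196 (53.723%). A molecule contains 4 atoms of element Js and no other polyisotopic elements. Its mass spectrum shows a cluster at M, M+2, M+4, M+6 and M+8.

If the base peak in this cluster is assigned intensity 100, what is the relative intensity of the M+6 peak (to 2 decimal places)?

77.39

Binomial terms of (0.46277 + 0.53723)^4: M 0.0459, M+2 0.2130, M+4 0.3709, M+6 0.2870, M+8 0.0833 → M+4 is the base peak.
P(M+4) = C(4,2) × 0.46277^2 × 0.53723^2 = 6 × 0.21415607 × 0.28861607 = 0.370853 (base)
P(M+6) = C(4,3) × 0.46277^1 × 0.53723^3 = 4 × 0.46277 × 0.15505321 = 0.287016
Relative intensity = 0.287016 / 0.370853 × 100 = 77.39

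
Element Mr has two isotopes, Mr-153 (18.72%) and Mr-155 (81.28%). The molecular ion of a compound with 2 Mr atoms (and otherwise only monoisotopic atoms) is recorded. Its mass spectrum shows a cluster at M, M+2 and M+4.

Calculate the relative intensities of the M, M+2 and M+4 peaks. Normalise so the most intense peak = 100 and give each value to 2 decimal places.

5.30 : 46.06 : 100.00

Expanding (0.1872 + 0.8128)^2:
P(M) = 0.1872^2 = 0.035044
P(M+2) = 2 × 0.1872^1 × 0.8128^1 = 0.304312
P(M+4) = 0.8128^2 = 0.660644
The M+4 peak is largest (0.660644); scaling to 100 gives 5.30 : 46.06 : 100.00.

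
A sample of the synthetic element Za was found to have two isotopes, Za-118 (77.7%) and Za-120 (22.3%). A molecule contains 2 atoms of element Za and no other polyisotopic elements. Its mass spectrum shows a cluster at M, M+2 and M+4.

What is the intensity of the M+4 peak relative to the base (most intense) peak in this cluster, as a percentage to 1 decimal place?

8.2%

Binomial terms of (0.777 + 0.223)^2: M 0.6037, M+2 0.3465, M+4 0.0497 → M is the base peak.
P(M) = C(2,0) × 0.777^2 × 0.223^0 = 1 × 0.603729 × 1.0000 = 0.603729 (base)
P(M+4) = C(2,2) × 0.777^0 × 0.223^2 = 1 × 1.0000 × 0.049729 = 0.049729
Relative intensity = 0.049729 / 0.603729 × 100 = 8.2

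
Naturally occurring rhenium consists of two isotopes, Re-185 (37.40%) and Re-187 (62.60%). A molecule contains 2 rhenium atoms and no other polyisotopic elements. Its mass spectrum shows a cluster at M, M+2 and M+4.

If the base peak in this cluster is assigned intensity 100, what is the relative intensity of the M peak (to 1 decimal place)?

(0.3740 + 0.6260)^2 gives M 0.1399, M+2 0.4682, M+4 0.3919; the largest is M+2.
P(M+2) = C(2,1) × 0.3740^1 × 0.6260^1 = 2 × 0.3740 × 0.6260 = 0.468248 (base)
P(M) = C(2,0) × 0.3740^2 × 0.6260^0 = 1 × 0.139876 × 1.0000 = 0.139876
Relative intensity = 0.139876 / 0.468248 × 100 = 29.9

29.9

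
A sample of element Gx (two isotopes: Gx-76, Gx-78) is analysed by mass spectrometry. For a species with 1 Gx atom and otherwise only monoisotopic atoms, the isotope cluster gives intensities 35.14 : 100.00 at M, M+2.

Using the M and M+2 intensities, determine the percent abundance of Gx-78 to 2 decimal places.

Write p for the Gx-76 fraction. I(M+2)/I(M) = [C(1,1)·p^0·(1−p)] / p^1 = 1·(1−p)/p = 100.00/35.14 = 2.8458
(1−p)/p = 2.8458/1 = 2.8458  ⇒  p = 1/(1 + 2.8458) = 0.2600
Gx-76: 26.00%, Gx-78: 74.00%.

74.00%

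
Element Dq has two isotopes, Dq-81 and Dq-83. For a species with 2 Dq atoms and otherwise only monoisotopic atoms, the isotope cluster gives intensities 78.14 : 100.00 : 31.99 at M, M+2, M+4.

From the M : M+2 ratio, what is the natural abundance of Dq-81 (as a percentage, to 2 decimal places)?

Let p = fractional abundance of Dq-81. I(M+2)/I(M) = [C(2,1)·p^1·(1−p)] / p^2 = 2·(1−p)/p = 100.00/78.14 = 1.2798
(1−p)/p = 1.2798/2 = 0.6399  ⇒  p = 1/(1 + 0.6399) = 0.6098
Dq-81: 60.98%, Dq-83: 39.02%.

60.98%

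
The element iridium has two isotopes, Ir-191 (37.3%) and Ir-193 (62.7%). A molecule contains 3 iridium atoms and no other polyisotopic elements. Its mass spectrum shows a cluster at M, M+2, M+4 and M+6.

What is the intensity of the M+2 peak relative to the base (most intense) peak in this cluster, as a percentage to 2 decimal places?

(0.373 + 0.627)^3 gives M 0.0519, M+2 0.2617, M+4 0.4399, M+6 0.2465; the largest is M+4.
P(M+4) = C(3,2) × 0.373^1 × 0.627^2 = 3 × 0.3730 × 0.393129 = 0.439911 (base)
P(M+2) = C(3,1) × 0.373^2 × 0.627^1 = 3 × 0.139129 × 0.6270 = 0.261702
Relative intensity = 0.261702 / 0.439911 × 100 = 59.49

59.49%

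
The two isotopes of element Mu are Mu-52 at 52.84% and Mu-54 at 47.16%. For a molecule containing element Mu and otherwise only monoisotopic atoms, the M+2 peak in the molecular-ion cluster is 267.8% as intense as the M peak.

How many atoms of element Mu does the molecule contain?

For n independent Mu atoms, I(M+2)/I(M) = n · (abundance Mu-54) / (abundance Mu-52) = n · 0.4716/0.5284.
n = 2.678 × 0.5284/0.4716 = 3.00 ≈ 3

3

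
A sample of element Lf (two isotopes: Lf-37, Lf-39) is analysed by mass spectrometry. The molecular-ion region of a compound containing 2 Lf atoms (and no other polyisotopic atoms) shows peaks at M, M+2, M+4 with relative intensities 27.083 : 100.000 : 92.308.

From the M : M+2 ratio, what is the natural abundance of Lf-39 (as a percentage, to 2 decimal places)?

64.87%

If p is the fraction of Lf that is Lf-37, then I(M+2)/I(M) = [C(2,1)·p^1·(1−p)] / p^2 = 2·(1−p)/p = 100.000/27.083 = 3.6924
(1−p)/p = 3.6924/2 = 1.8462  ⇒  p = 1/(1 + 1.8462) = 0.3513
Lf-37: 35.13%, Lf-39: 64.87%.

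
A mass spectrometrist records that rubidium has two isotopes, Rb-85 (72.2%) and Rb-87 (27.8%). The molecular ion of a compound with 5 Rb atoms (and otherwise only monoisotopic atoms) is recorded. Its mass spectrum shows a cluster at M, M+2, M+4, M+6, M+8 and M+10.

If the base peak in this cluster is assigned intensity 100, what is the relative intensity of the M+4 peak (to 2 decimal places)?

77.01

(0.722 + 0.278)^5 gives M 0.1962, M+2 0.3777, M+4 0.2909, M+6 0.1120, M+8 0.0216, M+10 0.0017; the largest is M+2.
P(M+2) = C(5,1) × 0.722^4 × 0.278^1 = 5 × 0.27173701 × 0.2780 = 0.377714 (base)
P(M+4) = C(5,2) × 0.722^3 × 0.278^2 = 10 × 0.37636705 × 0.077284 = 0.290872
Relative intensity = 0.290872 / 0.377714 × 100 = 77.01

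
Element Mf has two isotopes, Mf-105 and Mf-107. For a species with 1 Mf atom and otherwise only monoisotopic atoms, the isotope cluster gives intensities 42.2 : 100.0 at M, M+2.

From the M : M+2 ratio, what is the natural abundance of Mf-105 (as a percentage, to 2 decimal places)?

Let p = fractional abundance of Mf-105. I(M+2)/I(M) = [C(1,1)·p^0·(1−p)] / p^1 = 1·(1−p)/p = 100.0/42.2 = 2.3697
(1−p)/p = 2.3697/1 = 2.3697  ⇒  p = 1/(1 + 2.3697) = 0.2968
Mf-105: 29.68%, Mf-107: 70.32%.

29.68%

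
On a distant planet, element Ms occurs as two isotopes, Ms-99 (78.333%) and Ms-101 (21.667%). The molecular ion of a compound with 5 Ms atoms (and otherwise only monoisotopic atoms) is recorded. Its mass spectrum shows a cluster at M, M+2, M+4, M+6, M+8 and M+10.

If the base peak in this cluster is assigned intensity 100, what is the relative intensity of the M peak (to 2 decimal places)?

72.31

(0.78333 + 0.21667)^5 gives M 0.2949, M+2 0.4079, M+4 0.2256, M+6 0.0624, M+8 0.0086, M+10 0.0005; the largest is M+2.
P(M+2) = C(5,1) × 0.78333^4 × 0.21667^1 = 5 × 0.37651219 × 0.21667 = 0.407894 (base)
P(M) = C(5,0) × 0.78333^5 × 0.21667^0 = 1 × 0.29493329 × 1.0000 = 0.294933
Relative intensity = 0.294933 / 0.407894 × 100 = 72.31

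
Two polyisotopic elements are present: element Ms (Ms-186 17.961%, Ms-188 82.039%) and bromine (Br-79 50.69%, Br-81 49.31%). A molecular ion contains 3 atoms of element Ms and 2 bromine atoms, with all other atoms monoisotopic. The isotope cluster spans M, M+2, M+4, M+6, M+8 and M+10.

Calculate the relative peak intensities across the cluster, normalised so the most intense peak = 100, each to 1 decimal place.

Element Ms pattern (n=3): 0.00579417 : 0.07939673 : 0.36265401 : 0.55215508
Bromine pattern (n=2): 0.25694761 : 0.49990478 : 0.24314761
Convolve the two distributions (both contribute in 2-u steps):
  M: 0.00579417×0.25694761 = 0.001489
  M+2: 0.00579417×0.49990478 + 0.07939673×0.25694761 = 0.023297
  M+4: 0.00579417×0.24314761 + 0.07939673×0.49990478 + 0.36265401×0.25694761 = 0.134283
  M+6: 0.07939673×0.24314761 + 0.36265401×0.49990478 + 0.55215508×0.25694761 = 0.342473
  M+8: 0.36265401×0.24314761 + 0.55215508×0.49990478 = 0.364203
  M+10: 0.55215508×0.24314761 = 0.134255
Scale to base peak (0.364203) = 100: 0.4 : 6.4 : 36.9 : 94.0 : 100.0 : 36.9

0.4 : 6.4 : 36.9 : 94.0 : 100.0 : 36.9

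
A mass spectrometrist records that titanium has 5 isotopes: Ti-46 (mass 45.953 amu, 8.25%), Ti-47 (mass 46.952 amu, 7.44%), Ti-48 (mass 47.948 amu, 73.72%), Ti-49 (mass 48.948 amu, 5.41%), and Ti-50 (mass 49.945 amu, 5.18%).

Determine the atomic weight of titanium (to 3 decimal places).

The abundance-weighted mean is 0.0825 × 45.953 + 0.0744 × 46.952 + 0.7372 × 47.948 + 0.0541 × 48.948 + 0.0518 × 49.945
= 3.7911 + 3.4932 + 35.3473 + 2.6481 + 2.5872 = 47.8669 amu

47.867 amu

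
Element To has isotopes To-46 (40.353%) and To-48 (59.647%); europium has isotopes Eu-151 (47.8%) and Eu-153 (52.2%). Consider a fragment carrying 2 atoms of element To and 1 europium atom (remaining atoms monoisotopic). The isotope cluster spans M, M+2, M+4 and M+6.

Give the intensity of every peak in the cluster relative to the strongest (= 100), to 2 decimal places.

18.47 : 74.79 : 100.00 : 44.08

Element To pattern (n=2): 0.16283646 : 0.48138708 : 0.35577646
Europium pattern (n=1): 0.4780 : 0.5220
Convolve the two distributions (both contribute in 2-u steps):
  M: 0.16283646×0.4780 = 0.077836
  M+2: 0.16283646×0.5220 + 0.48138708×0.4780 = 0.315104
  M+4: 0.48138708×0.5220 + 0.35577646×0.4780 = 0.421345
  M+6: 0.35577646×0.5220 = 0.185715
Scale to base peak (0.421345) = 100: 18.47 : 74.79 : 100.00 : 44.08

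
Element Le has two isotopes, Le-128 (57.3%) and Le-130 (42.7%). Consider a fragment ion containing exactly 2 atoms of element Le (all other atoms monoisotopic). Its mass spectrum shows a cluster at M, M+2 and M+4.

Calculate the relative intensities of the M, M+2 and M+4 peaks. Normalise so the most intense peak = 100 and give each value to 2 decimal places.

Each Le atom is independently Le-128 (p = 0.573) or Le-130 (q = 0.427); the cluster is the binomial expansion (p + q)^2.
P(M) = 0.573^2 = 0.328329
P(M+2) = 2 × 0.573^1 × 0.427^1 = 0.489342
P(M+4) = 0.427^2 = 0.182329
The M+2 peak is largest (0.489342); scaling to 100 gives 67.10 : 100.00 : 37.26.

67.10 : 100.00 : 37.26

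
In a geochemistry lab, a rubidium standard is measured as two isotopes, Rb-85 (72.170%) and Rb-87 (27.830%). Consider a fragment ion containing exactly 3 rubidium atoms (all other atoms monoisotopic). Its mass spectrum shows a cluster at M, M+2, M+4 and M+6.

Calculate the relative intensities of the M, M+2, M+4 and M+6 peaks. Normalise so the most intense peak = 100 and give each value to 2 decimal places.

86.44 : 100.00 : 38.56 : 4.96

The 3 Rb atoms are independent, so intensities follow the terms of (0.72170 + 0.27830)^3.
P(M) = 0.72170^3 = 0.375898
P(M+2) = 3 × 0.72170^2 × 0.27830^1 = 0.434858
P(M+4) = 3 × 0.72170^1 × 0.27830^2 = 0.167689
P(M+6) = 0.27830^3 = 0.021555
The M+2 peak is largest (0.434858); scaling to 100 gives 86.44 : 100.00 : 38.56 : 4.96.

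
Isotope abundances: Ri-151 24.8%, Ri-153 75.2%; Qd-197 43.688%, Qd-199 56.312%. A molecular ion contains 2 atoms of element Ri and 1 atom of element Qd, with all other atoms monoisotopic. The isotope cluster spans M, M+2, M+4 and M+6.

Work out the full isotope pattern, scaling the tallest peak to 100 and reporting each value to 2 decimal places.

5.88 : 43.23 : 100.00 : 69.67

Element Ri pattern (n=2): 0.061504 : 0.372992 : 0.565504
Element Qd pattern (n=1): 0.43688 : 0.56312
Convolve the two distributions (both contribute in 2-u steps):
  M: 0.061504×0.43688 = 0.026870
  M+2: 0.061504×0.56312 + 0.372992×0.43688 = 0.197587
  M+4: 0.372992×0.56312 + 0.565504×0.43688 = 0.457097
  M+6: 0.565504×0.56312 = 0.318447
Scale to base peak (0.457097) = 100: 5.88 : 43.23 : 100.00 : 69.67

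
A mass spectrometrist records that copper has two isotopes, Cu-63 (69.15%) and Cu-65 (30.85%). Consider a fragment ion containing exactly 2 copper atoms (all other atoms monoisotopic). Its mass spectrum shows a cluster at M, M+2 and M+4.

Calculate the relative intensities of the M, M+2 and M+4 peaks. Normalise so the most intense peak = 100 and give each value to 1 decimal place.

Each Cu atom is independently Cu-63 (p = 0.6915) or Cu-65 (q = 0.3085); the cluster is the binomial expansion (p + q)^2.
P(M) = 0.6915^2 = 0.478172
P(M+2) = 2 × 0.6915^1 × 0.3085^1 = 0.426656
P(M+4) = 0.3085^2 = 0.095172
The M peak is largest (0.478172); scaling to 100 gives 100.0 : 89.2 : 19.9.

100.0 : 89.2 : 19.9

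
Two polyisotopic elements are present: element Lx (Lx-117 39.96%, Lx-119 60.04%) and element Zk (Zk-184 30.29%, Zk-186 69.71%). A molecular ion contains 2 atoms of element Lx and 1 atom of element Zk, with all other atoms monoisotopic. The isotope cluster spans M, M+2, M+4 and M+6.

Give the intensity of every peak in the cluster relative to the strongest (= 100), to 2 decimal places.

10.90 : 57.85 : 100.00 : 56.64

Element Lx pattern (n=2): 0.15968016 : 0.47983968 : 0.36048016
Element Zk pattern (n=1): 0.3029 : 0.6971
Convolve the two distributions (both contribute in 2-u steps):
  M: 0.15968016×0.3029 = 0.048367
  M+2: 0.15968016×0.6971 + 0.47983968×0.3029 = 0.256656
  M+4: 0.47983968×0.6971 + 0.36048016×0.3029 = 0.443686
  M+6: 0.36048016×0.6971 = 0.251291
Scale to base peak (0.443686) = 100: 10.90 : 57.85 : 100.00 : 56.64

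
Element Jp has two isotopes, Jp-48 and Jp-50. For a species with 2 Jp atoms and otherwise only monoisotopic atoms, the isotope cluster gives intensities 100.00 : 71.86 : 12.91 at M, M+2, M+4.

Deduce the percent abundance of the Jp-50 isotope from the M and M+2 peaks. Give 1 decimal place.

26.4%

Write p for the Jp-48 fraction. I(M+2)/I(M) = [C(2,1)·p^1·(1−p)] / p^2 = 2·(1−p)/p = 71.86/100.00 = 0.7186
(1−p)/p = 0.7186/2 = 0.3593  ⇒  p = 1/(1 + 0.3593) = 0.7357
Jp-48: 73.6%, Jp-50: 26.4%.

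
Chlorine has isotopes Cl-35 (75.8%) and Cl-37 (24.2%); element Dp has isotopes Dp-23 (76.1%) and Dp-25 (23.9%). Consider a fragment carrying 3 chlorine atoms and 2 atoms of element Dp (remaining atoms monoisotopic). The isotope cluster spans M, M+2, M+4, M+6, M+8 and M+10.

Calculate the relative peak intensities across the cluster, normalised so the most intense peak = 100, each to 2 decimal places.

63.06 : 100.00 : 63.44 : 20.12 : 3.19 : 0.20

Chlorine pattern (n=3): 0.43551951 : 0.41713346 : 0.13317454 : 0.01417249
Element Dp pattern (n=2): 0.579121 : 0.363758 : 0.057121
Convolve the two distributions (both contribute in 2-u steps):
  M: 0.43551951×0.579121 = 0.252218
  M+2: 0.43551951×0.363758 + 0.41713346×0.579121 = 0.399994
  M+4: 0.43551951×0.057121 + 0.41713346×0.363758 + 0.13317454×0.579121 = 0.253737
  M+6: 0.41713346×0.057121 + 0.13317454×0.363758 + 0.01417249×0.579121 = 0.080478
  M+8: 0.13317454×0.057121 + 0.01417249×0.363758 = 0.012762
  M+10: 0.01417249×0.057121 = 0.000810
Scale to base peak (0.399994) = 100: 63.06 : 100.00 : 63.44 : 20.12 : 3.19 : 0.20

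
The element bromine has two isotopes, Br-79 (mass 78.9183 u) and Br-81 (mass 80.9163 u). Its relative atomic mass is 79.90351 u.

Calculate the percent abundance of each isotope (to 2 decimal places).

Br-79: 50.69%, Br-81: 49.31%

Let x be the fractional abundance of Br-79; then Br-81 has abundance 1 − x.
78.9183·x + 80.9163·(1 − x) = 79.90351
(78.9183 − 80.9163)·x = 79.90351 − 80.9163
x = -1.01279 / -1.9980 = 0.50690 → 50.69% Br-79, 49.31% Br-81.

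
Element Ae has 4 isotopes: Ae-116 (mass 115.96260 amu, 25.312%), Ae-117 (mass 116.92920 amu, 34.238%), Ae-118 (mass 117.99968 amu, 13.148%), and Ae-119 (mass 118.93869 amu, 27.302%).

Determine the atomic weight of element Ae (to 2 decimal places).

117.37 amu

Weight each isotope mass by its fractional abundance: 0.25312 × 115.96260 + 0.34238 × 116.92920 + 0.13148 × 117.99968 + 0.27302 × 118.93869
= 29.352453 + 40.034219 + 15.514598 + 32.472641 = 117.373911 amu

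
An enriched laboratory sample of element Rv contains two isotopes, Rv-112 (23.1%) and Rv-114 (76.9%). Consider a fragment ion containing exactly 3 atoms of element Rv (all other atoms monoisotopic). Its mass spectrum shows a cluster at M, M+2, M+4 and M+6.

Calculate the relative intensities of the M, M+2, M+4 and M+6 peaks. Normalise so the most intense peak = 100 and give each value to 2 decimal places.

2.71 : 27.07 : 90.12 : 100.00

The 3 Rv atoms are independent, so intensities follow the terms of (0.231 + 0.769)^3.
P(M) = 0.231^3 = 0.012326
P(M+2) = 3 × 0.231^2 × 0.769^1 = 0.123104
P(M+4) = 3 × 0.231^1 × 0.769^2 = 0.409813
P(M+6) = 0.769^3 = 0.454757
The M+6 peak is largest (0.454757); scaling to 100 gives 2.71 : 27.07 : 90.12 : 100.00.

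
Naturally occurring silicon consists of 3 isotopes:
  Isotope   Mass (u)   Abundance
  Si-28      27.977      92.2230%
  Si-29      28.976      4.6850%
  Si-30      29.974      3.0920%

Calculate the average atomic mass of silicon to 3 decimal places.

Average mass = Σ (abundance × isotope mass) = 0.922230 × 27.977 + 0.046850 × 28.976 + 0.030920 × 29.974
= 25.8012 + 1.3575 + 0.9268 = 28.0855 u

28.086 u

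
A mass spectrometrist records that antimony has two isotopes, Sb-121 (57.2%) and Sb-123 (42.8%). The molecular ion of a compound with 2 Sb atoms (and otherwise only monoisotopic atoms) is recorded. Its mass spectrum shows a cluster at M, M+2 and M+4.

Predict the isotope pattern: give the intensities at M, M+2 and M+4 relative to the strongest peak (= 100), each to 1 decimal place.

Each Sb atom is independently Sb-121 (p = 0.572) or Sb-123 (q = 0.428); the cluster is the binomial expansion (p + q)^2.
P(M) = 0.572^2 = 0.327184
P(M+2) = 2 × 0.572^1 × 0.428^1 = 0.489632
P(M+4) = 0.428^2 = 0.183184
The M+2 peak is largest (0.489632); scaling to 100 gives 66.8 : 100.0 : 37.4.

66.8 : 100.0 : 37.4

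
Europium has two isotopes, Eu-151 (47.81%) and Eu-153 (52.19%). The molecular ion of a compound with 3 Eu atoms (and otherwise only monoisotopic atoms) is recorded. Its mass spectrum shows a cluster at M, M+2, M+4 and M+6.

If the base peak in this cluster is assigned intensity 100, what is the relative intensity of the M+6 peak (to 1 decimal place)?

36.4

Term probabilities: M 0.1093, M+2 0.3579, M+4 0.3907, M+6 0.1422. Base peak = M+4.
P(M+4) = C(3,2) × 0.4781^1 × 0.5219^2 = 3 × 0.4781 × 0.27237961 = 0.390674 (base)
P(M+6) = C(3,3) × 0.4781^0 × 0.5219^3 = 1 × 1.0000 × 0.14215492 = 0.142155
Relative intensity = 0.142155 / 0.390674 × 100 = 36.4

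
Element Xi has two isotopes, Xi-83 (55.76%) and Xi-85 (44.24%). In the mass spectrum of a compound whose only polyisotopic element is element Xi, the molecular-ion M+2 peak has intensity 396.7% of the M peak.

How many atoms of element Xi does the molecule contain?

For n independent Xi atoms, I(M+2)/I(M) = n · (abundance Xi-85) / (abundance Xi-83) = n · 0.4424/0.5576.
n = 3.967 × 0.5576/0.4424 = 5.00 ≈ 5

5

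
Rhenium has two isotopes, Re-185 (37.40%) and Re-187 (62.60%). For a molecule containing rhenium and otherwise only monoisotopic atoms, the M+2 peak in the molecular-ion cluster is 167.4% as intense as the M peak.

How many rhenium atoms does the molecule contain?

With n Re atoms, P(M+2)/P(M) = C(n,1)·p^(n−1)q / p^n = n·q/p = n · 0.6260/0.3740.
n = 1.674 × 0.3740/0.6260 = 1.00 ≈ 1

1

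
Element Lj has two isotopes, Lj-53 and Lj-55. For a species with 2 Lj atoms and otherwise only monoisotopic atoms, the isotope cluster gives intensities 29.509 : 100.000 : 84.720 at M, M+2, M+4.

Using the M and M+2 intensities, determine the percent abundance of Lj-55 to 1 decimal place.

Write p for the Lj-53 fraction. I(M+2)/I(M) = [C(2,1)·p^1·(1−p)] / p^2 = 2·(1−p)/p = 100.000/29.509 = 3.3888
(1−p)/p = 3.3888/2 = 1.6944  ⇒  p = 1/(1 + 1.6944) = 0.3711
Lj-53: 37.1%, Lj-55: 62.9%.

62.9%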